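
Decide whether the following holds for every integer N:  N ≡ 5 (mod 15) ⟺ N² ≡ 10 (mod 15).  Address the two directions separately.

The forward direction holds; the converse fails.

Forward direction. Suppose N ≡ 5 (mod 15). Write N = 15j + 5. Then (15j + 5)² = 225j² + 150j + 25 = 15(15j² + 10j + 1) + 10, so N² ≡ 10 (mod 15).

Converse. This fails: take N = 10. Then 10² = 100 ≡ 10 (mod 15), yet 10 ≡ 10 (mod 15), not 5.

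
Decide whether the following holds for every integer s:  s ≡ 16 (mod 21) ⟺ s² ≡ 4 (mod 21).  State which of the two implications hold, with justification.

[⇐] This fails: take s = 2. Then 2² = 4 ≡ 4 (mod 21), yet 2 ≡ 2 (mod 21), not 16.

[⇒] Suppose s ≡ 16 (mod 21). Write s = 21j + 16. Then (21j + 16)² = 441j² + 672j + 256 = 21(21j² + 32j + 12) + 4, so s² ≡ 4 (mod 21).

The forward direction holds; the converse fails.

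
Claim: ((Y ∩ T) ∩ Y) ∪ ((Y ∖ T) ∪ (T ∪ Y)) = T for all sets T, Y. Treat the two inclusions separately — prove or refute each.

Only the reverse inclusion holds.

Forward inclusion. This inclusion fails. Take T = ∅, Y = {1}; then 1 ∈ ((Y ∩ T) ∩ Y) ∪ ((Y ∖ T) ∪ (T ∪ Y)) but 1 ∉ T.

Reverse inclusion. Let x ∈ T. Then either x ∈ T and x ∉ Y; or x ∈ T ∩ Y. In each case x ∈ ((Y ∩ T) ∩ Y) ∪ ((Y ∖ T) ∪ (T ∪ Y)), so T ⊆ ((Y ∩ T) ∩ Y) ∪ ((Y ∖ T) ∪ (T ∪ Y)).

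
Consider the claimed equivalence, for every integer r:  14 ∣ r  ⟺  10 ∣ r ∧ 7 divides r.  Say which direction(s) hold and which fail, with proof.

The forward direction fails; the converse holds.

(⟹) This fails: take r = 14. Certainly 14 ∣ 14, but 10 ∤ 14.

(⟸) Suppose 10 ∣ r and 7 ∣ r. Any common multiple of 10 and 7 is a multiple of their lcm; here gcd(10, 7) = 1, so lcm(10, 7) = 10·7 = 70, so 70 ∣ r. Since 14 ∣ 70, it follows that 14 ∣ r.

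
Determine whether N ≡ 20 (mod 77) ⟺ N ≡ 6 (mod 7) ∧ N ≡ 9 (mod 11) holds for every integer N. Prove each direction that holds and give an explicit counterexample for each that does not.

Both implications hold.

(←) If N ≡ 6 (mod 7) and N ≡ 9 (mod 11), then by the Chinese remainder theorem N ≡ 20 (mod 77). This is exactly N ≡ 20 (mod 77).

(→) Suppose N ≡ 20 (mod 77); write N = 77j + 20. Since 7 ∣ 77, reducing mod 7 gives N ≡ 20 ≡ 6 (mod 7); since 11 ∣ 77, reducing mod 11 gives N ≡ 20 ≡ 9 (mod 11).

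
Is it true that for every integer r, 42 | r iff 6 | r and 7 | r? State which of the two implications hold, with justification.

(←) Suppose 6 ∣ r and 7 ∣ r. Any common multiple of 6 and 7 is a multiple of their lcm; here gcd(6, 7) = 1, so lcm(6, 7) = 6·7 = 42, so 42 ∣ r.

(→) If 42 ∣ r, write r = 42q. Since 42 = 7·6, r = 6·(7q), so 6 ∣ r; and since 42 = 6·7, r = 7·(6q), so 7 ∣ r.

Both directions hold; the statement is true.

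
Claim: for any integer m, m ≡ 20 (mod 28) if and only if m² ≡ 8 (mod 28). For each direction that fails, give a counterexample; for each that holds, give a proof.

[⇐] This fails: take m = 6. Then 6² = 36 ≡ 8 (mod 28), yet 6 ≡ 6 (mod 28), not 20.

[⇒] Suppose m ≡ 20 (mod 28). Write m = 28j + 20. Then (28j + 20)² = 784j² + 1120j + 400 = 28(28j² + 40j + 14) + 8, so m² ≡ 8 (mod 28).

The forward direction holds; the converse fails.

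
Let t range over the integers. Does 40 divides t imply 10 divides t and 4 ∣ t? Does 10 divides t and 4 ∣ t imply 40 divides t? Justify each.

Only the forward implication holds.

Forward direction. If 40 ∣ t, write t = 40q. Since 40 = 4·10, t = 10·(4q), so 10 ∣ t; and since 40 = 10·4, t = 4·(10q), so 4 ∣ t.

Converse. This fails: take t = 20. Both 10 ∣ 20 and 4 ∣ 20, yet 20 is not a multiple of 40 (since 20 = 0·40 + 20), so 40 ∤ 20.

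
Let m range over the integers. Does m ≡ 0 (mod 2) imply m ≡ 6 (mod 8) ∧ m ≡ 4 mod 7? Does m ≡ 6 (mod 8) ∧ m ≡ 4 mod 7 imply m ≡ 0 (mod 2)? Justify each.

Only the reverse direction holds.

(←) If m ≡ 6 (mod 8) and m ≡ 4 (mod 7), then by the Chinese remainder theorem m ≡ 46 (mod 56). Since 46 ≡ 0 (mod 2) and 2 ∣ 56, we get m ≡ 0 (mod 2).

(→) This fails: m = 0 gives 0 ≡ 0 (mod 2) but 0 ≡ 0 (mod 8), so the conjunction on the right does not hold.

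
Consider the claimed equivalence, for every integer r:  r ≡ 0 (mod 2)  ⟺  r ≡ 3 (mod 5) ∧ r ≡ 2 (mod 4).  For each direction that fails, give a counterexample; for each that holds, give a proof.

(⇐) If r ≡ 3 (mod 5) and r ≡ 2 (mod 4), then by the Chinese remainder theorem r ≡ 18 (mod 20). Since 18 ≡ 0 (mod 2) and 2 ∣ 20, we get r ≡ 0 (mod 2).

(⇒) This fails: r = 0 gives 0 ≡ 0 (mod 2) but 0 ≡ 0 (mod 5), so the conjunction on the right does not hold.

Only the converse holds.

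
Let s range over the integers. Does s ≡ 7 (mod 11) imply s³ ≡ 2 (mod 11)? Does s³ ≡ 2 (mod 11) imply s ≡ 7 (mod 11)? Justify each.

Both directions hold.

Forward direction. Suppose s ≡ 7 (mod 11). Write s = 11j + 7. Then (11j + 7)³ = 1331j³ + 2541j² + 1617j + 343 = 11(121j³ + 231j² + 147j + 31) + 2, so s³ ≡ 2 (mod 11).

Converse. For the converse, argue contrapositively. If s ≢ 7 (mod 11), then s is congruent to one of 0, 1, 2, 3, 4, 5, 6, 8, 9, 10 modulo 11, and these give s³ ≡ 0, 1, 8, 5, 9, 4, 7, 6, 3, 10 respectively — never 2.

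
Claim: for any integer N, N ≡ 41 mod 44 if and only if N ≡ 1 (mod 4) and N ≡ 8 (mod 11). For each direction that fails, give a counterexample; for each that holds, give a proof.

[⇒] Suppose N ≡ 41 (mod 44); write N = 44j + 41. Since 4 ∣ 44, reducing mod 4 gives N ≡ 41 ≡ 1 (mod 4); since 11 ∣ 44, reducing mod 11 gives N ≡ 41 ≡ 8 (mod 11).

[⇐] Conversely, if N ≡ 1 (mod 4) and N ≡ 8 (mod 11), then by the Chinese remainder theorem N ≡ 41 (mod 44). This is exactly N ≡ 41 (mod 44).

Both directions hold; the statement is true.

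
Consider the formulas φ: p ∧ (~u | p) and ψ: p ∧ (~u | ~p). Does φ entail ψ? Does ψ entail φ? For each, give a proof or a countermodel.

Forward direction. This fails. Under u = T, p = T, the left side is true but the right side is false.

Converse. Assume the antecedent. If u is true, the antecedent cannot hold. If u is false, the antecedent forces (u = F, p = T), and p ∧ (~u | p) holds there. Either way p ∧ (~u | p) holds.

(⇒) fails; (⇐) holds.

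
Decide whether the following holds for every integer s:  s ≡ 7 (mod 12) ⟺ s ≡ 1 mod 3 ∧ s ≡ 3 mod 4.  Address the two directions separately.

Both implications hold.

(→) Suppose s ≡ 7 (mod 12); write s = 12j + 7. Since 3 ∣ 12, reducing mod 3 gives s ≡ 7 ≡ 1 (mod 3); since 4 ∣ 12, reducing mod 4 gives s ≡ 7 ≡ 3 (mod 4).

(←) Conversely, if s ≡ 1 (mod 3) and s ≡ 3 (mod 4), then by the Chinese remainder theorem s ≡ 7 (mod 12). This is exactly s ≡ 7 (mod 12).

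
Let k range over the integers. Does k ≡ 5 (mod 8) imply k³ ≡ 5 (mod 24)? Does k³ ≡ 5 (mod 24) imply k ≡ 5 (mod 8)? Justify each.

(⟸) The residues r modulo 24 with r³ ≡ 5 (mod 24) are exactly {5}, and each is ≡ 5 (mod 8).

(⟹) This fails: take k = 13. Then 13 ≡ 5 (mod 8), but 13³ = 2197 ≡ 13 (mod 24), not 5.

Not equivalent: only (⇐) holds.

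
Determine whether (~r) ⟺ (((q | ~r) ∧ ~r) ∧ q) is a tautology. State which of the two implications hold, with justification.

(⟹) This fails. Under q = F, r = F, the left side is true but the right side is false.

(⟸) Assume the antecedent. If q is true, the antecedent forces (q = T, r = F), and ~r holds there. If q is false, the antecedent cannot hold. Either way ~r holds.

Only the reverse direction holds.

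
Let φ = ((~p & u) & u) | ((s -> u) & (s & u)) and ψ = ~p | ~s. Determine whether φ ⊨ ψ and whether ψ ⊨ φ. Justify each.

[⇒] This fails. Under u = T, s = T, p = T, the left side is true but the right side is false.

[⇐] This fails. Under u = F, s = F, p = F, the left side is false but the right side is true.

Both directions fail.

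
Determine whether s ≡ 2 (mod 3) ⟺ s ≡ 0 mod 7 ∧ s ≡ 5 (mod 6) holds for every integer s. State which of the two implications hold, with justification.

(⟹) This fails: s = 32 gives 32 ≡ 2 (mod 3) but 32 ≡ 4 (mod 7), so the conjunction on the right does not hold.

(⟸) Conversely, if s ≡ 0 (mod 7) and s ≡ 5 (mod 6), then by the Chinese remainder theorem s ≡ 35 (mod 42). Since 35 ≡ 2 (mod 3) and 3 ∣ 42, we get s ≡ 2 (mod 3).

Only the reverse direction holds.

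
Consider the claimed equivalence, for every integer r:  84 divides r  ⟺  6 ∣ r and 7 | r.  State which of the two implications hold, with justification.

[⇒] If 84 ∣ r, write r = 84q. Since 84 = 14·6, r = 6·(14q), so 6 ∣ r; and since 84 = 12·7, r = 7·(12q), so 7 ∣ r.

[⇐] This fails: take r = 42. Both 6 ∣ 42 and 7 ∣ 42, yet 42 is not a multiple of 84 (since 42 = 0·84 + 42), so 84 ∤ 42.

Only the forward implication holds.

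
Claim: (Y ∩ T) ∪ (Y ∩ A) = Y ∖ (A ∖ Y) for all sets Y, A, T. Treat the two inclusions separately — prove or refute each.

Forward inclusion. Let x ∈ (Y ∩ T) ∪ (Y ∩ A). Then either x ∈ Y ∩ A and x ∉ T; or x ∈ Y ∩ T and x ∉ A; or x ∈ Y ∩ A ∩ T. In each case x ∈ Y ∖ (A ∖ Y), so (Y ∩ T) ∪ (Y ∩ A) ⊆ Y ∖ (A ∖ Y).

Reverse inclusion. This inclusion fails. Take Y = {1}, A = ∅, T = ∅; then 1 ∈ Y ∖ (A ∖ Y) but 1 ∉ (Y ∩ T) ∪ (Y ∩ A).

(⊆) holds; (⊇) fails.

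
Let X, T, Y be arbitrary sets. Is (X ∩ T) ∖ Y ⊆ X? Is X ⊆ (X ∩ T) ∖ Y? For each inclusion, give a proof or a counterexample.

(⊆) holds; (⊇) fails.

Forward inclusion. Let x ∈ (X ∩ T) ∖ Y. Then x ∈ X ∩ T and x ∉ Y, from which x ∈ X.

Reverse inclusion. This inclusion fails. Take X = {1}, T = ∅, Y = ∅; then 1 ∈ X but 1 ∉ (X ∩ T) ∖ Y.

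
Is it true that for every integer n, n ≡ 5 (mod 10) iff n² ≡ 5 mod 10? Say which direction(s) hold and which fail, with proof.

Equivalent; both directions hold.

[⇒] Suppose n ≡ 5 (mod 10). Write n = 10j + 5. Then (10j + 5)² = 100j² + 100j + 25 = 10(10j² + 10j + 2) + 5, so n² ≡ 5 (mod 10).

[⇐] For the converse, argue contrapositively. If n ≢ 5 (mod 10), then n is congruent to one of 0, 1, 2, 3, 4, 6, 7, 8, 9 modulo 10, and these give n² ≡ 0, 1, 4, 9, 6, 6, 9, 4, 1 respectively — never 5.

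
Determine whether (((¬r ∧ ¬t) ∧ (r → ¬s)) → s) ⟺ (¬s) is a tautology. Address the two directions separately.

(⇒) This fails. Under s = T, t = F, r = F, the left side is true but the right side is false.

(⇐) This fails. Under s = F, t = F, r = F, the left side is false but the right side is true.

Both directions fail.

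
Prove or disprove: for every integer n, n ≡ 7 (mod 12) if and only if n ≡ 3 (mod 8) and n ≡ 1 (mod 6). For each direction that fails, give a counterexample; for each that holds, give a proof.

Forward direction. This fails: n = 7 gives 7 ≡ 7 (mod 12) but 7 ≡ 7 (mod 8), so the conjunction on the right does not hold.

Converse. If n ≡ 3 (mod 8) and n ≡ 1 (mod 6), then by the Chinese remainder theorem n ≡ 19 (mod 24). Since 19 ≡ 7 (mod 12) and 12 ∣ 24, we get n ≡ 7 (mod 12).

Not equivalent: only (⇐) holds.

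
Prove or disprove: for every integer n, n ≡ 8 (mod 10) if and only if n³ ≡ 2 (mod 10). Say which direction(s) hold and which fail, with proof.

Both directions hold; the statement is true.

[⇒] Suppose n ≡ 8 (mod 10). Write n = 10j + 8. Then (10j + 8)³ = 1000j³ + 2400j² + 1920j + 512 = 10(100j³ + 240j² + 192j + 51) + 2, so n³ ≡ 2 (mod 10).

[⇐] Conversely, suppose n³ ≡ 2 (mod 10). The only residue r in {0, …, 9} with r³ ≡ 2 (mod 10) is r = 8, so n ≡ 8 (mod 10).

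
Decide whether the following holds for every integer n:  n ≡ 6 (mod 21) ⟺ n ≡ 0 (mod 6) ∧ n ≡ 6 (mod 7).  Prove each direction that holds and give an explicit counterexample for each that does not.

The forward direction fails; the converse holds.

[⇒] This fails: n = 27 gives 27 ≡ 6 (mod 21) but 27 ≡ 3 (mod 6), so the conjunction on the right does not hold.

[⇐] Conversely, if n ≡ 0 (mod 6) and n ≡ 6 (mod 7), then by the Chinese remainder theorem n ≡ 6 (mod 42). Since 6 ≡ 6 (mod 21) and 21 ∣ 42, we get n ≡ 6 (mod 21).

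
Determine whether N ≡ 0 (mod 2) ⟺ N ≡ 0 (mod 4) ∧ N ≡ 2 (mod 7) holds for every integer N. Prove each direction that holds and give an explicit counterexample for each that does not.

Only the converse holds.

(→) This fails: N = 0 gives 0 ≡ 0 (mod 2) but 0 ≡ 0 (mod 7), so the conjunction on the right does not hold.

(←) Conversely, if N ≡ 0 (mod 4) and N ≡ 2 (mod 7), then by the Chinese remainder theorem N ≡ 16 (mod 28). Since 16 ≡ 0 (mod 2) and 2 ∣ 28, we get N ≡ 0 (mod 2).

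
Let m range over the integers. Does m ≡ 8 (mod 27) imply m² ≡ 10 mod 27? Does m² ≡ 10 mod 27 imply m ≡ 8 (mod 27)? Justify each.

The forward direction holds; the converse fails.

(→) Suppose m ≡ 8 (mod 27). Write m = 27j + 8. Then (27j + 8)² = 729j² + 432j + 64 = 27(27j² + 16j + 2) + 10, so m² ≡ 10 (mod 27).

(←) This fails: take m = 19. Then 19² = 361 ≡ 10 (mod 27), yet 19 ≡ 19 (mod 27), not 8.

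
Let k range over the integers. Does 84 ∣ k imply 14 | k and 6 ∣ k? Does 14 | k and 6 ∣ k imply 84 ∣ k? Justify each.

(⇒) If 84 ∣ k, write k = 84q. Since 84 = 6·14, k = 14·(6q), so 14 ∣ k; and since 84 = 14·6, k = 6·(14q), so 6 ∣ k.

(⇐) This fails: take k = 42. Both 14 ∣ 42 and 6 ∣ 42, yet 42 is not a multiple of 84 (since 42 = 0·84 + 42), so 84 ∤ 42.

Only the forward direction holds.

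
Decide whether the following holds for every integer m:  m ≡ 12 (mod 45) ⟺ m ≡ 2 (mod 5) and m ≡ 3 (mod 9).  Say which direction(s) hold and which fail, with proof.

The biconditional holds.

(⇒) Suppose m ≡ 12 (mod 45); write m = 45j + 12. Since 5 ∣ 45, reducing mod 5 gives m ≡ 12 ≡ 2 (mod 5); since 9 ∣ 45, reducing mod 9 gives m ≡ 12 ≡ 3 (mod 9).

(⇐) Conversely, if m ≡ 2 (mod 5) and m ≡ 3 (mod 9), then by the Chinese remainder theorem m ≡ 12 (mod 45). This is exactly m ≡ 12 (mod 45).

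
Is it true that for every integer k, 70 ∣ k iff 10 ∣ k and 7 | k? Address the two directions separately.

Both implications hold.

[⇐] Suppose 10 ∣ k and 7 ∣ k. Any common multiple of 10 and 7 is a multiple of their lcm; here gcd(10, 7) = 1, so lcm(10, 7) = 10·7 = 70, so 70 ∣ k.

[⇒] If 70 ∣ k, write k = 70q. Since 70 = 7·10, k = 10·(7q), so 10 ∣ k; and since 70 = 10·7, k = 7·(10q), so 7 ∣ k.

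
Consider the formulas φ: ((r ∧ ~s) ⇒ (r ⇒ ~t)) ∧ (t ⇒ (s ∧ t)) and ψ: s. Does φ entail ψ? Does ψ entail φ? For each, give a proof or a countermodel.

Only the converse holds.

Forward direction. This fails. Under r = F, s = F, t = F, the left side is true but the right side is false.

Converse. Assume the antecedent. If r is true, the antecedent forces (r = T, s = T, t = F) or (r = T, s = T, t = T), and the consequent holds there. If r is false, the antecedent forces (r = F, s = T, t = F) or (r = F, s = T, t = T), and the consequent holds there. Either way the consequent holds.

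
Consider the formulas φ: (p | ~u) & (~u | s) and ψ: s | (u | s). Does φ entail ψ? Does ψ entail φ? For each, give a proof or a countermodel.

(⇒) fails and (⇐) fails.

(⇒) This fails. Under u = F, s = F, p = F, the left side is true but the right side is false.

(⇐) This fails. Under u = T, s = F, p = F, the left side is false but the right side is true.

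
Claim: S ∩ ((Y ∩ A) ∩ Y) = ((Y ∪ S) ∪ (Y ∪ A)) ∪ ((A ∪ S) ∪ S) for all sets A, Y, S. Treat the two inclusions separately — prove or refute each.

Forward inclusion. Let x ∈ S ∩ ((Y ∩ A) ∩ Y). Then x ∈ A ∩ Y ∩ S, from which x ∈ ((Y ∪ S) ∪ (Y ∪ A)) ∪ ((A ∪ S) ∪ S).

Reverse inclusion. This inclusion fails. Take A = {1}, Y = ∅, S = ∅; then 1 ∈ ((Y ∪ S) ∪ (Y ∪ A)) ∪ ((A ∪ S) ∪ S) but 1 ∉ S ∩ ((Y ∩ A) ∩ Y).

(⊆) holds; (⊇) fails.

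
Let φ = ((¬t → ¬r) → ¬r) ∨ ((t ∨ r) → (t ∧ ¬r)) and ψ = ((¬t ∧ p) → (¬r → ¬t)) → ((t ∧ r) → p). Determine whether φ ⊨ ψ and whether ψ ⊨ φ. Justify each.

(⇒) holds; (⇐) fails.

(⇒) Assume the antecedent. If t is true, the antecedent forces (t = T, r = F, p = F) or (t = T, r = F, p = T), and the consequent holds there. If t is false, the consequent reduces to true regardless of the other variables. Either way the consequent holds.

(⇐) This fails. Under t = T, r = T, p = T, the left side is false but the right side is true.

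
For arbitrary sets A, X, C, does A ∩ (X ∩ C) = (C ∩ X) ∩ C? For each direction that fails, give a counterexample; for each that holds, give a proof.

(⊆) Let x ∈ A ∩ (X ∩ C). Then x ∈ A ∩ X ∩ C, from which x ∈ (C ∩ X) ∩ C.

(⊇) This inclusion fails. Take A = ∅, X = {1}, C = {1}; then 1 ∈ (C ∩ X) ∩ C but 1 ∉ A ∩ (X ∩ C).

Only the forward inclusion holds.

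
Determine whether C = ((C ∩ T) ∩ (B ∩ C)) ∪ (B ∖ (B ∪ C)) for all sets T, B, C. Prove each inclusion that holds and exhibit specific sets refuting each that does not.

(⊆) fails; (⊇) holds.

(⊆) This inclusion fails. Take T = ∅, B = ∅, C = {1}; then 1 ∈ C but 1 ∉ ((C ∩ T) ∩ (B ∩ C)) ∪ (B ∖ (B ∪ C)).

(⊇) Let x ∈ ((C ∩ T) ∩ (B ∩ C)) ∪ (B ∖ (B ∪ C)). Then x ∈ T ∩ B ∩ C, from which x ∈ C.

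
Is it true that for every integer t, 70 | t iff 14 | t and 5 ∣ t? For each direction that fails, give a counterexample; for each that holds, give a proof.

(→) If 70 ∣ t, write t = 70q. Since 70 = 5·14, t = 14·(5q), so 14 ∣ t; and since 70 = 14·5, t = 5·(14q), so 5 ∣ t.

(←) Suppose 14 ∣ t and 5 ∣ t. Any common multiple of 14 and 5 is a multiple of their lcm; here gcd(14, 5) = 1, so lcm(14, 5) = 14·5 = 70, so 70 ∣ t.

The biconditional holds.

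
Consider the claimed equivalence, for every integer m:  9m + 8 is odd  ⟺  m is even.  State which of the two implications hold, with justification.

Forward direction. This fails: m = 3 gives 9m + 8 = 35, which is odd, but 3 is odd, not even.

Converse. This also fails: m = 4 is even, but 9m + 8 = 44 is even, not odd.

Both directions fail.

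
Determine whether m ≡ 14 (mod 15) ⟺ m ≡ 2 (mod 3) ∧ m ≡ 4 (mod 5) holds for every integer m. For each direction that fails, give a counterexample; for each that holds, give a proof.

(⟸) If m ≡ 2 (mod 3) and m ≡ 4 (mod 5), then by the Chinese remainder theorem m ≡ 14 (mod 15). This is exactly m ≡ 14 (mod 15).

(⟹) Suppose m ≡ 14 (mod 15); write m = 15j + 14. Since 3 ∣ 15, reducing mod 3 gives m ≡ 14 ≡ 2 (mod 3); since 5 ∣ 15, reducing mod 5 gives m ≡ 14 ≡ 4 (mod 5).

Equivalent; both directions hold.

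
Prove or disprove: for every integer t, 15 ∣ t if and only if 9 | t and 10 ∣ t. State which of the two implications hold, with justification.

[⇒] This fails: take t = 15. Certainly 15 ∣ 15, but 9 ∤ 15.

[⇐] Suppose 9 ∣ t and 10 ∣ t. Any common multiple of 9 and 10 is a multiple of their lcm; here gcd(9, 10) = 1, so lcm(9, 10) = 9·10 = 90, so 90 ∣ t. Since 15 ∣ 90, it follows that 15 ∣ t.

Only the reverse direction holds.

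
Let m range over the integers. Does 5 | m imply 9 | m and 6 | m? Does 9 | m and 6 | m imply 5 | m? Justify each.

(⟹) This fails: take m = 5. Certainly 5 ∣ 5, but 9 ∤ 5.

(⟸) This fails: take m = 18. Both 9 ∣ 18 and 6 ∣ 18, yet 18 is not a multiple of 5 (since 18 = 3·5 + 3), so 5 ∤ 18.

Neither direction holds.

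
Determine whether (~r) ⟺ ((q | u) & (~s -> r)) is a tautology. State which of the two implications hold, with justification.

Neither implication holds.

[⇒] This fails. Under r = F, u = F, q = F, s = F, the left side is true but the right side is false.

[⇐] This fails. Under r = T, u = T, q = F, s = F, the left side is false but the right side is true.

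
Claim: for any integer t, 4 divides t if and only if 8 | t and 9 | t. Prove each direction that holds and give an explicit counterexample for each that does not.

(⇒) fails; (⇐) holds.

Forward direction. This fails: take t = 4. Certainly 4 ∣ 4, but 8 ∤ 4.

Converse. Suppose 8 ∣ t and 9 ∣ t. Any common multiple of 8 and 9 is a multiple of their lcm; here gcd(8, 9) = 1, so lcm(8, 9) = 8·9 = 72, so 72 ∣ t. Since 4 ∣ 72, it follows that 4 ∣ t.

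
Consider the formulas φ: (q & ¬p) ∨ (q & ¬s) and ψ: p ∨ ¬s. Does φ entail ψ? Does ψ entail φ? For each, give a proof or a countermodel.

Neither direction holds.

(→) This fails. Under q = T, p = F, s = T, the left side is true but the right side is false.

(←) This fails. Under q = F, p = F, s = F, the left side is false but the right side is true.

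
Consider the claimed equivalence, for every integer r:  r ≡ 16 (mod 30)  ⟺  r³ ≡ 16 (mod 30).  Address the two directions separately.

(→) Suppose r ≡ 16 (mod 30). Write r = 30j + 16. Then (30j + 16)³ = 27000j³ + 43200j² + 23040j + 4096 = 30(900j³ + 1440j² + 768j + 136) + 16, so r³ ≡ 16 (mod 30).

(←) Conversely, suppose r³ ≡ 16 (mod 30). The only residue r in {0, …, 29} with r³ ≡ 16 (mod 30) is r = 16, so r ≡ 16 (mod 30).

Both directions hold; the statement is true.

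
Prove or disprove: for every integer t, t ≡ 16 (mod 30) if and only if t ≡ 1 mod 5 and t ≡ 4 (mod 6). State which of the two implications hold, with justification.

Both directions hold.

(⇒) Suppose t ≡ 16 (mod 30); write t = 30j + 16. Since 5 ∣ 30, reducing mod 5 gives t ≡ 16 ≡ 1 (mod 5); since 6 ∣ 30, reducing mod 6 gives t ≡ 16 ≡ 4 (mod 6).

(⇐) Conversely, if t ≡ 1 (mod 5) and t ≡ 4 (mod 6), then by the Chinese remainder theorem t ≡ 16 (mod 30). This is exactly t ≡ 16 (mod 30).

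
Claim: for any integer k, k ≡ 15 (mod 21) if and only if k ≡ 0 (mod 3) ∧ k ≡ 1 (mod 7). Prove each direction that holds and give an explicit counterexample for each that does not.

[⇒] Suppose k ≡ 15 (mod 21); write k = 21j + 15. Since 3 ∣ 21, reducing mod 3 gives k ≡ 15 ≡ 0 (mod 3); since 7 ∣ 21, reducing mod 7 gives k ≡ 15 ≡ 1 (mod 7).

[⇐] Conversely, if k ≡ 0 (mod 3) and k ≡ 1 (mod 7), then by the Chinese remainder theorem k ≡ 15 (mod 21). This is exactly k ≡ 15 (mod 21).

Both directions hold.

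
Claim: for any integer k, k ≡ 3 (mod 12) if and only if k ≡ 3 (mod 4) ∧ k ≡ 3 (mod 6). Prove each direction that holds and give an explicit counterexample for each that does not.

(⇒) Suppose k ≡ 3 (mod 12); write k = 12j + 3. Since 4 ∣ 12, reducing mod 4 gives k ≡ 3 (mod 4); since 6 ∣ 12, reducing mod 6 gives k ≡ 3 (mod 6).

(⇐) Conversely, if k ≡ 3 (mod 4) and k ≡ 3 (mod 6), then by the Chinese remainder theorem k ≡ 3 (mod 12). This is exactly k ≡ 3 (mod 12).

Equivalent; both directions hold.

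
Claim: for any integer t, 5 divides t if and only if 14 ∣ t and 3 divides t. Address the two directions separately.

Neither direction holds.

(⟹) This fails: take t = 5. Certainly 5 ∣ 5, but 14 ∤ 5.

(⟸) This fails: take t = 42. Both 14 ∣ 42 and 3 ∣ 42, yet 42 is not a multiple of 5 (since 42 = 8·5 + 2), so 5 ∤ 42.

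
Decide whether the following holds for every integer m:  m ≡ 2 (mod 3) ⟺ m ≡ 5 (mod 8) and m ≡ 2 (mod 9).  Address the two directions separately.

[⇒] This fails: m = 2 gives 2 ≡ 2 (mod 3) but 2 ≡ 2 (mod 8), so the conjunction on the right does not hold.

[⇐] Conversely, if m ≡ 5 (mod 8) and m ≡ 2 (mod 9), then by the Chinese remainder theorem m ≡ 29 (mod 72). Since 29 ≡ 2 (mod 3) and 3 ∣ 72, we get m ≡ 2 (mod 3).

The forward direction fails; the converse holds.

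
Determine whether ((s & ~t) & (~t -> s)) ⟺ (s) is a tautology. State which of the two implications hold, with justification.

Only the forward implication holds.

(⇒) Assume the antecedent. If t is true, the antecedent cannot hold. If t is false, the antecedent forces (t = F, s = T), and s holds there. Either way s holds.

(⇐) This fails. Under t = T, s = T, the left side is false but the right side is true.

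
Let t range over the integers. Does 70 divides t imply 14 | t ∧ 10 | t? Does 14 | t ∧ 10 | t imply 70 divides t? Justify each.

[⇒] If 70 ∣ t, write t = 70q. Since 70 = 5·14, t = 14·(5q), so 14 ∣ t; and since 70 = 7·10, t = 10·(7q), so 10 ∣ t.

[⇐] Suppose 14 ∣ t and 10 ∣ t. Any common multiple of 14 and 10 is a multiple of their lcm; here lcm(14, 10) = 14·10/gcd(14, 10) = 140/2 = 70, so 70 ∣ t.

Both implications hold.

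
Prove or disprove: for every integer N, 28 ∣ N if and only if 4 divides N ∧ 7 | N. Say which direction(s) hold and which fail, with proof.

Equivalent; both directions hold.

Forward direction. If 28 ∣ N, write N = 28q. Since 28 = 7·4, N = 4·(7q), so 4 ∣ N; and since 28 = 4·7, N = 7·(4q), so 7 ∣ N.

Converse. Suppose 4 ∣ N and 7 ∣ N. Any common multiple of 4 and 7 is a multiple of their lcm; here gcd(4, 7) = 1, so lcm(4, 7) = 4·7 = 28, so 28 ∣ N.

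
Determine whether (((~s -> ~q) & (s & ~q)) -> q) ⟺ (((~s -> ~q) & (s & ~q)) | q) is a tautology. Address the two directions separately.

Neither direction holds.

[⇒] This fails. Under q = F, s = F, the left side is true but the right side is false.

[⇐] This fails. Under q = F, s = T, the left side is false but the right side is true.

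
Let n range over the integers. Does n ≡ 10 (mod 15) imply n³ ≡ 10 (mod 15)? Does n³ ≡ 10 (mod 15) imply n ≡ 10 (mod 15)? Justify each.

The biconditional holds.

(←) Suppose n³ ≡ 10 (mod 15). The only residue r in {0, …, 14} with r³ ≡ 10 (mod 15) is r = 10, so n ≡ 10 (mod 15).

(→) Suppose n ≡ 10 (mod 15). Write n = 15j + 10. Then (15j + 10)³ = 3375j³ + 6750j² + 4500j + 1000 = 15(225j³ + 450j² + 300j + 66) + 10, so n³ ≡ 10 (mod 15).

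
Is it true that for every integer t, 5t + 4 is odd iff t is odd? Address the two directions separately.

(⇐) Suppose t is odd; write t = 2j + 1. Then 5t + 4 = 5·(2j + 1) + 4 = 2·5j + 9, which is odd.

(⇒) Suppose 5t + 4 is odd. Since 5 is odd, 5t and t have the same parity, so 5t + 4 ≡ t + 4 (mod 2). As 4 is even, 5t + 4 is odd exactly when t is odd. Thus t is odd.

Both directions hold.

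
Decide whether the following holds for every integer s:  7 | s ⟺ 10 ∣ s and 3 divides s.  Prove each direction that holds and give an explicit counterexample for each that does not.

Neither direction holds.

(→) This fails: take s = 7. Certainly 7 ∣ 7, but 10 ∤ 7.

(←) This fails: take s = 30. Both 10 ∣ 30 and 3 ∣ 30, yet 30 is not a multiple of 7 (since 30 = 4·7 + 2), so 7 ∤ 30.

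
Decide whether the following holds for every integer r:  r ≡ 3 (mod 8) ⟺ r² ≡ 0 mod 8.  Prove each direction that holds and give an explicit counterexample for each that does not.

(→) This fails: take r = 3. Then 3 ≡ 3 (mod 8), but 3² = 9 ≡ 1 (mod 8), not 0.

(←) This fails: take r = 0. Then 0² = 0 ≡ 0 (mod 8), yet 0 ≡ 0 (mod 8), not 3.

Both directions fail.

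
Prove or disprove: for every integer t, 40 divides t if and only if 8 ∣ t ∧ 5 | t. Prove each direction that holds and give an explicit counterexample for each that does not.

[⇒] If 40 ∣ t, write t = 40q. Since 40 = 5·8, t = 8·(5q), so 8 ∣ t; and since 40 = 8·5, t = 5·(8q), so 5 ∣ t.

[⇐] Suppose 8 ∣ t and 5 ∣ t. Any common multiple of 8 and 5 is a multiple of their lcm; here gcd(8, 5) = 1, so lcm(8, 5) = 8·5 = 40, so 40 ∣ t.

Both implications hold.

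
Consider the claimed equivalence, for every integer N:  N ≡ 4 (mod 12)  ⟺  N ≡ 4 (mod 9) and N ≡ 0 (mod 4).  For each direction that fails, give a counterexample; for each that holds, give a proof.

(⇒) fails; (⇐) holds.

Forward direction. This fails: N = 16 gives 16 ≡ 4 (mod 12) but 16 ≡ 7 (mod 9), so the conjunction on the right does not hold.

Converse. If N ≡ 4 (mod 9) and N ≡ 0 (mod 4), then by the Chinese remainder theorem N ≡ 4 (mod 36). Since 4 ≡ 4 (mod 12) and 12 ∣ 36, we get N ≡ 4 (mod 12).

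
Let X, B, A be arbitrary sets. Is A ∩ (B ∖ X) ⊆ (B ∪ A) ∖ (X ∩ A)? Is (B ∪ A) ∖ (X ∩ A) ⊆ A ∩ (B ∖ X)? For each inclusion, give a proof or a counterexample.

Only the forward inclusion holds.

(⊆) Let x ∈ A ∩ (B ∖ X). Then x ∈ B ∩ A and x ∉ X, from which x ∈ (B ∪ A) ∖ (X ∩ A).

(⊇) This inclusion fails. Take X = ∅, B = {1}, A = ∅; then 1 ∈ (B ∪ A) ∖ (X ∩ A) but 1 ∉ A ∩ (B ∖ X).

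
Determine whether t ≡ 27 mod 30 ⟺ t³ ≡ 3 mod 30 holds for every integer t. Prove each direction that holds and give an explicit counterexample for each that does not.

[⇐] Suppose t³ ≡ 3 (mod 30). The only residue r in {0, …, 29} with r³ ≡ 3 (mod 30) is r = 27, so t ≡ 27 (mod 30).

[⇒] Suppose t ≡ 27 mod 30. Write t = 30j + 27. Then (30j + 27)³ = 27000j³ + 72900j² + 65610j + 19683 = 30(900j³ + 2430j² + 2187j + 656) + 3, so t³ ≡ 3 (mod 30).

The biconditional holds.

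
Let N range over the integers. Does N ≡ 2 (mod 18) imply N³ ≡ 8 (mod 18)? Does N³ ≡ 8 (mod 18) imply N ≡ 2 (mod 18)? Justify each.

Only the forward direction holds.

[⇒] Suppose N ≡ 2 (mod 18). Write N = 18j + 2. Then (18j + 2)³ = 5832j³ + 1944j² + 216j + 8 = 18(324j³ + 108j² + 12j) + 8, so N³ ≡ 8 (mod 18).

[⇐] This fails: take N = 8. Then 8³ = 512 ≡ 8 (mod 18), yet 8 ≡ 8 (mod 18), not 2.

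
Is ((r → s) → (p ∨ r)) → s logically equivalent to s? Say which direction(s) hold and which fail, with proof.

[⇒] This fails. Under s = F, p = F, r = F, the left side is true but the right side is false.

[⇐] Assume the antecedent. If s is true, ((r → s) → (p ∨ r)) → s reduces to true regardless of the other variables. If s is false, the antecedent cannot hold. Either way ((r → s) → (p ∨ r)) → s holds.

(⇒) fails; (⇐) holds.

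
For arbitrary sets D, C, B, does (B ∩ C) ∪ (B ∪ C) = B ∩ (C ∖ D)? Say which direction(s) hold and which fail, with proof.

(⟹) This inclusion fails. Take D = ∅, C = {1}, B = ∅; then 1 ∈ (B ∩ C) ∪ (B ∪ C) but 1 ∉ B ∩ (C ∖ D).

(⟸) Let x ∈ B ∩ (C ∖ D). Then x ∈ C ∩ B and x ∉ D, from which x ∈ (B ∩ C) ∪ (B ∪ C).

The sets are not equal: only the reverse inclusion holds.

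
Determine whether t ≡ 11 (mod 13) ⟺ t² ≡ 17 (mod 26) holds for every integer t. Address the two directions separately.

Neither implication holds.

(→) This fails: take t = 24. Then 24 ≡ 11 (mod 13), but 24² = 576 ≡ 4 (mod 26), not 17.

(←) This fails: take t = 15. Then 15² = 225 ≡ 17 (mod 26), yet 15 ≡ 2 (mod 13), not 11.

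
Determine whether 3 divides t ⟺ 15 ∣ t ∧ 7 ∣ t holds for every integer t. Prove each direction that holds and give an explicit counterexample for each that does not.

Forward direction. This fails: take t = 3. Certainly 3 ∣ 3, but 15 ∤ 3.

Converse. Suppose 15 ∣ t and 7 ∣ t. Any common multiple of 15 and 7 is a multiple of their lcm; here gcd(15, 7) = 1, so lcm(15, 7) = 15·7 = 105, so 105 ∣ t. Since 3 ∣ 105, it follows that 3 ∣ t.

Only the reverse direction holds.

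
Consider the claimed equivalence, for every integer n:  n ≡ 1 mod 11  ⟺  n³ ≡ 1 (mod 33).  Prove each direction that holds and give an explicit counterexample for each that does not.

Forward direction. This fails: take n = 12. Then 12 ≡ 1 (mod 11), but 12³ = 1728 ≡ 12 (mod 33), not 1.

Converse. The residues r modulo 33 with r³ ≡ 1 (mod 33) are exactly {1}, and each is ≡ 1 (mod 11).

Only the converse holds.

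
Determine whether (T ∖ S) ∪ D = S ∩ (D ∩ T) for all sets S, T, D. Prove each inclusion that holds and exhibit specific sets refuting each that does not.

(⊆) fails; (⊇) holds.

(⊆) This inclusion fails. Take S = ∅, T = {1}, D = ∅; then 1 ∈ (T ∖ S) ∪ D but 1 ∉ S ∩ (D ∩ T).

(⊇) Let x ∈ S ∩ (D ∩ T). Then x ∈ S ∩ T ∩ D, from which x ∈ (T ∖ S) ∪ D.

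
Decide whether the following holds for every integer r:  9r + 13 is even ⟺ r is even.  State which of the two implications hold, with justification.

Neither implication holds.

Forward direction. This fails: r = 5 gives 9r + 13 = 58, which is even, but 5 is odd, not even.

Converse. This also fails: r = 2 is even, but 9r + 13 = 31 is odd, not even.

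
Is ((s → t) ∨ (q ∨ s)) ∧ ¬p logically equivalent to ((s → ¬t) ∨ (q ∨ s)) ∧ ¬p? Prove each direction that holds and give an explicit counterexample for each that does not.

Forward direction. Assume the antecedent. If p is true, the antecedent cannot hold. If p is false, ((s → ¬t) ∨ (q ∨ s)) ∧ ¬p reduces to true regardless of the other variables. Either way ((s → ¬t) ∨ (q ∨ s)) ∧ ¬p holds.

Converse. Assume the antecedent. If p is true, the antecedent cannot hold. If p is false, ((s → t) ∨ (q ∨ s)) ∧ ¬p reduces to true regardless of the other variables. Either way ((s → t) ∨ (q ∨ s)) ∧ ¬p holds.

The biconditional holds.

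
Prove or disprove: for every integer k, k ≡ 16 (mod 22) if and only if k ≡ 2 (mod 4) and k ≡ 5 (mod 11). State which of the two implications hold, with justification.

Only the reverse direction holds.

Converse. If k ≡ 2 (mod 4) and k ≡ 5 (mod 11), then by the Chinese remainder theorem k ≡ 38 (mod 44). Since 38 ≡ 16 (mod 22) and 22 ∣ 44, we get k ≡ 16 (mod 22).

Forward direction. This fails: k = 16 gives 16 ≡ 16 (mod 22) but 16 ≡ 0 (mod 4), so the conjunction on the right does not hold.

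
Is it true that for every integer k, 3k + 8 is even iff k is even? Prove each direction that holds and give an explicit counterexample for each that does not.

Equivalent; both directions hold.

(⇒) Suppose 3k + 8 is even. Since 3 is odd, 3k and k have the same parity, so 3k + 8 ≡ k + 8 (mod 2). As 8 is even, 3k + 8 is even exactly when k is even. Thus k is even.

(⇐) Conversely, suppose k is even; write k = 2j. Then 3k + 8 = 3·(2j) + 8 = 2·3j + 8, which is even.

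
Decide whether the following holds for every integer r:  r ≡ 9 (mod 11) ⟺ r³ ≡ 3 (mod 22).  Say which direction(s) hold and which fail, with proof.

[⇒] This fails: take r = 20. Then 20 ≡ 9 (mod 11), but 20³ = 8000 ≡ 14 (mod 22), not 3.

[⇐] Conversely, the residues r modulo 22 with r³ ≡ 3 (mod 22) are exactly {9}, and each is ≡ 9 (mod 11).

Only the reverse direction holds.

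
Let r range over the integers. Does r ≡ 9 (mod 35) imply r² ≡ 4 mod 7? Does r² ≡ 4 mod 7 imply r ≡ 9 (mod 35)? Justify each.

Converse. This fails: take r = 2. Then 2² = 4 ≡ 4 (mod 7), yet 2 ≡ 2 (mod 35), not 9.

Forward direction. Suppose r ≡ 9 (mod 35). Then r² ≡ 9² = 81 (mod 35), and since 7 ∣ 35, also r² ≡ 4 (mod 7).

Only the forward direction holds.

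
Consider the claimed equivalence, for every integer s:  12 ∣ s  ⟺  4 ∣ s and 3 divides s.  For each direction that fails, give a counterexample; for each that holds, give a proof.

(⟸) Suppose 4 ∣ s and 3 ∣ s. Any common multiple of 4 and 3 is a multiple of their lcm; here gcd(4, 3) = 1, so lcm(4, 3) = 4·3 = 12, so 12 ∣ s.

(⟹) If 12 ∣ s, write s = 12q. Since 12 = 3·4, s = 4·(3q), so 4 ∣ s; and since 12 = 4·3, s = 3·(4q), so 3 ∣ s.

The biconditional holds.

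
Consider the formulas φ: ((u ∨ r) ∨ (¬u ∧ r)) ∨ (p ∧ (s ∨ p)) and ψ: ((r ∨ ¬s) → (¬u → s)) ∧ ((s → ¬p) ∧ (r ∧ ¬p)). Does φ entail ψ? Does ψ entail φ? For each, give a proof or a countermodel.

Forward direction. This fails. Under u = T, p = F, s = F, r = F, the left side is true but the right side is false.

Converse. Assume the antecedent. If u is true, the consequent reduces to true regardless of the other variables. If u is false, the antecedent forces (u = F, p = F, s = T, r = T), and the consequent holds there. Either way the consequent holds.

(⇒) fails; (⇐) holds.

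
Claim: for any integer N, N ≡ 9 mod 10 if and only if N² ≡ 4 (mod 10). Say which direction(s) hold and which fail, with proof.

(⇒) This fails: take N = 9. Then 9 ≡ 9 (mod 10), but 9² = 81 ≡ 1 (mod 10), not 4.

(⇐) This fails: take N = 2. Then 2² = 4 ≡ 4 (mod 10), yet 2 ≡ 2 (mod 10), not 9.

(⇒) fails and (⇐) fails.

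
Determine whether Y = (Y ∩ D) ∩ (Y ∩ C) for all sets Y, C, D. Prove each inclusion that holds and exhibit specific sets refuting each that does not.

(⊆) fails; (⊇) holds.

(⟹) This inclusion fails. Take Y = {1}, C = ∅, D = ∅; then 1 ∈ Y but 1 ∉ (Y ∩ D) ∩ (Y ∩ C).

(⟸) Let x ∈ (Y ∩ D) ∩ (Y ∩ C). Then x ∈ Y ∩ C ∩ D, from which x ∈ Y.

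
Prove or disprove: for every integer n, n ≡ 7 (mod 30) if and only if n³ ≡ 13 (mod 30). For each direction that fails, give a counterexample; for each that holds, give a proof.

Both directions hold; the statement is true.

Converse. Suppose n³ ≡ 13 (mod 30). The only residue r in {0, …, 29} with r³ ≡ 13 (mod 30) is r = 7, so n ≡ 7 (mod 30).

Forward direction. Suppose n ≡ 7 (mod 30). Write n = 30j + 7. Then (30j + 7)³ = 27000j³ + 18900j² + 4410j + 343 = 30(900j³ + 630j² + 147j + 11) + 13, so n³ ≡ 13 (mod 30).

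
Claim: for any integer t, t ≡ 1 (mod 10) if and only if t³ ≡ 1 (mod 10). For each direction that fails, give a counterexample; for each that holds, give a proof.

Forward direction. Suppose t ≡ 1 (mod 10). Write t = 10j + 1. Then (10j + 1)³ = 1000j³ + 300j² + 30j + 1 = 10(100j³ + 30j² + 3j) + 1, so t³ ≡ 1 (mod 10).

Converse. For the converse, argue contrapositively. If t ≢ 1 (mod 10), then t is congruent to one of 0, 2, 3, 4, 5, 6, 7, 8, 9 modulo 10, and these give t³ ≡ 0, 8, 7, 4, 5, 6, 3, 2, 9 respectively — never 1.

Both implications hold.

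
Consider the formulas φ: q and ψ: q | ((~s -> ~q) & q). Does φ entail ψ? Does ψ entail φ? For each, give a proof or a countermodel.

(⟸) Assume the antecedent. If q is true, q reduces to true regardless of the other variables. If q is false, the antecedent cannot hold. Either way q holds.

(⟹) Assume the antecedent. If q is true, q | ((~s -> ~q) & q) reduces to true regardless of the other variables. If q is false, the antecedent cannot hold. Either way q | ((~s -> ~q) & q) holds.

Both implications hold.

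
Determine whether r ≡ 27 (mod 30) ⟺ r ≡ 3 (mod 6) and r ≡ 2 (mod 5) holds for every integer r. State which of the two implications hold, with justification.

Converse. If r ≡ 3 (mod 6) and r ≡ 2 (mod 5), then by the Chinese remainder theorem r ≡ 27 (mod 30). This is exactly r ≡ 27 (mod 30).

Forward direction. Suppose r ≡ 27 (mod 30); write r = 30j + 27. Since 6 ∣ 30, reducing mod 6 gives r ≡ 27 ≡ 3 (mod 6); since 5 ∣ 30, reducing mod 5 gives r ≡ 27 ≡ 2 (mod 5).

Equivalent; both directions hold.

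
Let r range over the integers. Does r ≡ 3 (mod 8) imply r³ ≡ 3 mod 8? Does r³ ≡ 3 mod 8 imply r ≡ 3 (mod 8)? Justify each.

(⟹) Suppose r ≡ 3 (mod 8). Write r = 8j + 3. Then (8j + 3)³ = 512j³ + 576j² + 216j + 27 = 8(64j³ + 72j² + 27j + 3) + 3, so r³ ≡ 3 (mod 8).

(⟸) For the converse, argue contrapositively. If r ≢ 3 (mod 8), then r is congruent to one of 0, 1, 2, 4, 5, 6, 7 modulo 8, and these give r³ ≡ 0, 1, 0, 0, 5, 0, 7 respectively — never 3.

The biconditional holds.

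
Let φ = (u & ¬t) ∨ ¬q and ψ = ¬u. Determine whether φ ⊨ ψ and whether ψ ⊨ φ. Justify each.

Forward direction. This fails. Under q = F, t = F, u = T, the left side is true but the right side is false.

Converse. This fails. Under q = T, t = F, u = F, the left side is false but the right side is true.

Both directions fail.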